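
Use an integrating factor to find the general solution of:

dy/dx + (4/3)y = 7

Using integrating factor method:

General solution: y = 21/4 + Ce^(-4x/3)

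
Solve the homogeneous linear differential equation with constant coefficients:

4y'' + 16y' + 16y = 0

Characteristic equation: 4r² + 16r + 16 = 0
Divide by 4: r² + 4r + 4 = 0
Factored: (r + 2)² = 0
Repeated root: r = -2
General solution: y = (C₁ + C₂x)e^(-2x)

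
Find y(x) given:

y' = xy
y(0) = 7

General solution: y = Ce^(x²/2)
Applying IC y(0) = 7:
Particular solution: y = 7e^(x²/2)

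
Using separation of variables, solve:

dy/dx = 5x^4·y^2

Separating variables and integrating:
-1/y = x^5 + C

General solution: y^-1 = -x^5 + C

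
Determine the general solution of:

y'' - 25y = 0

Characteristic equation: r² - 25 = 0
Roots: r = 5, -5 (distinct real)
General solution: y = C₁e^(5x) + C₂e^(-5x)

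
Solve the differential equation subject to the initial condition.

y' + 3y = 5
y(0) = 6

General solution: y = 5/3 + Ce^(-3x)
Applying y(0) = 6: C = 6 - 5/3 = 13/3
Particular solution: y = 5/3 + (13/3)e^(-3x)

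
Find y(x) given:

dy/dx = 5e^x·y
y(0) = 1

General solution: y = Ce^(5e^x)
Applying IC y(0) = 1:
Particular solution: y = e^(5(e^x - 1))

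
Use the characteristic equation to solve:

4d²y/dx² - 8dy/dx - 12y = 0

Characteristic equation: 4r² - 8r - 12 = 0
Divide by 4: r² - 2r - 3 = 0
Roots: r = 3, -1 (distinct real)
General solution: y = C₁e^(3x) + C₂e^(-x)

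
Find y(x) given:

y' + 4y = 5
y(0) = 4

General solution: y = 5/4 + Ce^(-4x)
Applying y(0) = 4: C = 4 - 5/4 = 11/4
Particular solution: y = 5/4 + (11/4)e^(-4x)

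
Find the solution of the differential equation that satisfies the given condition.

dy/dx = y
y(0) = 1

General solution: y = Ce^x
Applying IC y(0) = 1:
Particular solution: y = e^x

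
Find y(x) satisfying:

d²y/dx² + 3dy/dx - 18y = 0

Characteristic equation: r² + 3r - 18 = 0
Roots: r = 3, -6 (distinct real)
General solution: y = C₁e^(3x) + C₂e^(-6x)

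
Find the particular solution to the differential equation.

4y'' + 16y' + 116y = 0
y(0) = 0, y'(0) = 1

General solution: y = e^(-2x)(C₁cos(5x) + C₂sin(5x))
Complex roots r = -2 ± 5i
Applying ICs: C₁ = 0, C₂ = 1/5
Particular solution: y = e^(-2x)((1/5)sin(5x))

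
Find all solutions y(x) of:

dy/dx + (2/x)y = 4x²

Using integrating factor method:

General solution: y = (4/5)x^3 + Cx^(-2)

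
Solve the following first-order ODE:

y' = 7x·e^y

Separating variables and integrating:
-e^(-y) = 7x²/2 + C

General solution: y = -ln(C - 7x²/2)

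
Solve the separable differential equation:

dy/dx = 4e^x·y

Separating variables and integrating:
ln|y| = 4e^x + C

General solution: y = Ce^(4e^x)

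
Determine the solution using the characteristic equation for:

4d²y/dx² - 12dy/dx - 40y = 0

Characteristic equation: 4r² - 12r - 40 = 0
Divide by 4: r² - 3r - 10 = 0
Roots: r = 5, -2 (distinct real)
General solution: y = C₁e^(5x) + C₂e^(-2x)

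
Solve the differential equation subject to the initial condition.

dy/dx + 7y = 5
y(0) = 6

General solution: y = 5/7 + Ce^(-7x)
Applying y(0) = 6: C = 6 - 5/7 = 37/7
Particular solution: y = 5/7 + (37/7)e^(-7x)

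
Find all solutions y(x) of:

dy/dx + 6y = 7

Using integrating factor method:

General solution: y = 7/6 + Ce^(-6x)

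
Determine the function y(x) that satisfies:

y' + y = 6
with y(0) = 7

General solution: y = 6 + Ce^(-x)
Applying y(0) = 7: C = 7 - 6 = 1
Particular solution: y = 6 + e^(-x)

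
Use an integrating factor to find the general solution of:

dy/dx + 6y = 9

Using integrating factor method:

General solution: y = 3/2 + Ce^(-6x)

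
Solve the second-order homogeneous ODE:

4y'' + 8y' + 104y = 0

Characteristic equation: 4r² + 8r + 104 = 0
Divide by 4: r² + 2r + 26 = 0
Roots: r = -1 ± 5i (complex conjugates)
General solution: y = e^(-x)(C₁cos(5x) + C₂sin(5x))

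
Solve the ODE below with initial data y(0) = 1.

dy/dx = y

General solution: y = Ce^x
Applying IC y(0) = 1:
Particular solution: y = e^x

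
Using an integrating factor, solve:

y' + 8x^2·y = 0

Using integrating factor method:

General solution: y = Ce^(-8x^3/3)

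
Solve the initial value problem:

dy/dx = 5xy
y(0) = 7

General solution: y = Ce^(5x²/2)
Applying IC y(0) = 7:
Particular solution: y = 7e^(5x²/2)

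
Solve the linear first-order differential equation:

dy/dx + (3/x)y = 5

Using integrating factor method:

General solution: y = (5/4)x + Cx^(-3)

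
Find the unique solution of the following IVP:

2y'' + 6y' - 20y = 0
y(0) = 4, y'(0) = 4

General solution: y = C₁e^(2x) + C₂e^(-5x)
Applying ICs: C₁ = 24/7, C₂ = 4/7
Particular solution: y = (24/7)e^(2x) + (4/7)e^(-5x)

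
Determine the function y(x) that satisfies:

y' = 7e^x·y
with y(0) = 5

General solution: y = Ce^(7e^x)
Applying IC y(0) = 5:
Particular solution: y = 5e^(7(e^x - 1))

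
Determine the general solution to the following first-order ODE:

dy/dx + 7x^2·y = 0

Using integrating factor method:

General solution: y = Ce^(-7x^3/3)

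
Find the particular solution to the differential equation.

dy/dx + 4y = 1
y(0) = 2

General solution: y = 1/4 + Ce^(-4x)
Applying y(0) = 2: C = 2 - 1/4 = 7/4
Particular solution: y = 1/4 + (7/4)e^(-4x)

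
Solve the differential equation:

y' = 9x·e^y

Separating variables and integrating:
-e^(-y) = 9x²/2 + C

General solution: y = -ln(C - 9x²/2)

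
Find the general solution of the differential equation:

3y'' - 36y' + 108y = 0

Characteristic equation: 3r² - 36r + 108 = 0
Divide by 3: r² - 12r + 36 = 0
Factored: (r - 6)² = 0
Repeated root: r = 6
General solution: y = (C₁ + C₂x)e^(6x)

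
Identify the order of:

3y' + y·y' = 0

The order is 1 (highest derivative is of order 1).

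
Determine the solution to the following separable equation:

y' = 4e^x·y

Separating variables and integrating:
ln|y| = 4e^x + C

General solution: y = Ce^(4e^x)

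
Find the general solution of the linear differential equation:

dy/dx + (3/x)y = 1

Using integrating factor method:

General solution: y = (1/4)x + Cx^(-3)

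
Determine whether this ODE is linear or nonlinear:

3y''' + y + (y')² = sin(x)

Nonlinear ((y')² term)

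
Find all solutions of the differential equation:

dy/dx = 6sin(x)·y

Separating variables and integrating:
ln|y| = -6cos(x) + C

General solution: y = Ce^(-6cos(x))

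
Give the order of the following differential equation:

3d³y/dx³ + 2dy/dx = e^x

The order is 3 (highest derivative is of order 3).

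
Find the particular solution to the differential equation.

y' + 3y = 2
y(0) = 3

General solution: y = 2/3 + Ce^(-3x)
Applying y(0) = 3: C = 3 - 2/3 = 7/3
Particular solution: y = 2/3 + (7/3)e^(-3x)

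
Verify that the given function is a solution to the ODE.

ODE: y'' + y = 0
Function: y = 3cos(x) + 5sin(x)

Verification:
y'' = -3cos(x) - 5sin(x)
y'' + y = 0 ✓

Yes, it is a solution.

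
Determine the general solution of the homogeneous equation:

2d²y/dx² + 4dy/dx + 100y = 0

Characteristic equation: 2r² + 4r + 100 = 0
Divide by 2: r² + 2r + 50 = 0
Roots: r = -1 ± 7i (complex conjugates)
General solution: y = e^(-x)(C₁cos(7x) + C₂sin(7x))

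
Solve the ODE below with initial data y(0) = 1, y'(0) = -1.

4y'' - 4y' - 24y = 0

General solution: y = C₁e^(3x) + C₂e^(-2x)
Applying ICs: C₁ = 1/5, C₂ = 4/5
Particular solution: y = (1/5)e^(3x) + (4/5)e^(-2x)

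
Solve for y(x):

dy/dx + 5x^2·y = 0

Using integrating factor method:

General solution: y = Ce^(-5x^3/3)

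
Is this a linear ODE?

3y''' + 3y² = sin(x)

No. Nonlinear (y² term)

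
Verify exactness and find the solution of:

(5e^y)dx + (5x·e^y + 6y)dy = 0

Verify exactness: ∂M/∂y = ∂N/∂x ✓
Find F(x,y) such that ∂F/∂x = M, ∂F/∂y = N
Solution: 5x·e^y + 3y² = C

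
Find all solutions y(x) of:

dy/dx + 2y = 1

Using integrating factor method:

General solution: y = 1/2 + Ce^(-2x)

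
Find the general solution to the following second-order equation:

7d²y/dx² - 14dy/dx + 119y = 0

Characteristic equation: 7r² - 14r + 119 = 0
Divide by 7: r² - 2r + 17 = 0
Roots: r = 1 ± 4i (complex conjugates)
General solution: y = e^x(C₁cos(4x) + C₂sin(4x))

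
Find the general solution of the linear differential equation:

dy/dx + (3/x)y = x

Using integrating factor method:

General solution: y = (1/5)x^2 + Cx^(-3)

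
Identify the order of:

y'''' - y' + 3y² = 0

The order is 4 (highest derivative is of order 4).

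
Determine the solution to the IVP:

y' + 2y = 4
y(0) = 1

General solution: y = 2 + Ce^(-2x)
Applying y(0) = 1: C = 1 - 2 = -1
Particular solution: y = 2 - e^(-2x)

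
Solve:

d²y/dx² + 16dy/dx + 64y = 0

Characteristic equation: r² + 16r + 64 = 0
Factored: (r + 8)² = 0
Repeated root: r = -8
General solution: y = (C₁ + C₂x)e^(-8x)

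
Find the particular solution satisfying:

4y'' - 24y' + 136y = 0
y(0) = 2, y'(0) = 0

General solution: y = e^(3x)(C₁cos(5x) + C₂sin(5x))
Complex roots r = 3 ± 5i
Applying ICs: C₁ = 2, C₂ = -6/5
Particular solution: y = e^(3x)(2cos(5x) - (6/5)sin(5x))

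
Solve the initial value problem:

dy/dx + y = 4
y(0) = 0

General solution: y = 4 + Ce^(-x)
Applying y(0) = 0: C = 0 - 4 = -4
Particular solution: y = 4 - 4e^(-x)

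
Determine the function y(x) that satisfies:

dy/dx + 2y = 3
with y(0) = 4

General solution: y = 3/2 + Ce^(-2x)
Applying y(0) = 4: C = 4 - 3/2 = 5/2
Particular solution: y = 3/2 + (5/2)e^(-2x)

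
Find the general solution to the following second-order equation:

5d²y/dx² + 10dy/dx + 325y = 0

Characteristic equation: 5r² + 10r + 325 = 0
Divide by 5: r² + 2r + 65 = 0
Roots: r = -1 ± 8i (complex conjugates)
General solution: y = e^(-x)(C₁cos(8x) + C₂sin(8x))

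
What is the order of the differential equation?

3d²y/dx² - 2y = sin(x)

The order is 2 (highest derivative is of order 2).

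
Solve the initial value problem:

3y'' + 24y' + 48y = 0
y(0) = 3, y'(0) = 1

General solution: y = (C₁ + C₂x)e^(-4x)
Repeated root r = -4
Applying ICs: C₁ = 3, C₂ = 13
Particular solution: y = (3 + 13x)e^(-4x)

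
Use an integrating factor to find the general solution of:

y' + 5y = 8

Using integrating factor method:

General solution: y = 8/5 + Ce^(-5x)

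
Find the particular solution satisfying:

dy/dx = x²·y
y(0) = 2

General solution: y = Ce^(x³/3)
Applying IC y(0) = 2:
Particular solution: y = 2e^(x³/3)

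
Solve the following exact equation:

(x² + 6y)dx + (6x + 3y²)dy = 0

Verify exactness: ∂M/∂y = ∂N/∂x ✓
Find F(x,y) such that ∂F/∂x = M, ∂F/∂y = N
Solution: x³/3 + 6xy + y³ = C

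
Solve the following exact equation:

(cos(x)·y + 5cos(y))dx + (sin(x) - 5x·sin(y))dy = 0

Verify exactness: ∂M/∂y = ∂N/∂x ✓
Find F(x,y) such that ∂F/∂x = M, ∂F/∂y = N
Solution: sin(x)·y + 5x·cos(y) = C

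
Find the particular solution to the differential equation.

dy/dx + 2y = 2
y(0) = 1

General solution: y = 1 + Ce^(-2x)
Applying y(0) = 1: C = 1 - 1 = 0
Particular solution: y = 1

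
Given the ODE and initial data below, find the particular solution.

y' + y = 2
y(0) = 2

General solution: y = 2 + Ce^(-x)
Applying y(0) = 2: C = 2 - 2 = 0
Particular solution: y = 2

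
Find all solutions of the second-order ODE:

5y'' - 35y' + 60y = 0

Characteristic equation: 5r² - 35r + 60 = 0
Divide by 5: r² - 7r + 12 = 0
Roots: r = 3, 4 (distinct real)
General solution: y = C₁e^(3x) + C₂e^(4x)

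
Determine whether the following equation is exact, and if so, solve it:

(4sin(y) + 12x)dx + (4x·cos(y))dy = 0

Verify exactness: ∂M/∂y = ∂N/∂x ✓
Find F(x,y) such that ∂F/∂x = M, ∂F/∂y = N
Solution: 4x·sin(y) + 6x² = C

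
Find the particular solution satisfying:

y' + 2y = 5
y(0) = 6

General solution: y = 5/2 + Ce^(-2x)
Applying y(0) = 6: C = 6 - 5/2 = 7/2
Particular solution: y = 5/2 + (7/2)e^(-2x)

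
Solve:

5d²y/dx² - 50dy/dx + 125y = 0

Characteristic equation: 5r² - 50r + 125 = 0
Divide by 5: r² - 10r + 25 = 0
Factored: (r - 5)² = 0
Repeated root: r = 5
General solution: y = (C₁ + C₂x)e^(5x)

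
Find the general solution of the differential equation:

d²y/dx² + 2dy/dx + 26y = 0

Characteristic equation: r² + 2r + 26 = 0
Roots: r = -1 ± 5i (complex conjugates)
General solution: y = e^(-x)(C₁cos(5x) + C₂sin(5x))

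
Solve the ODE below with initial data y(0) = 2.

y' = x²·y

General solution: y = Ce^(x³/3)
Applying IC y(0) = 2:
Particular solution: y = 2e^(x³/3)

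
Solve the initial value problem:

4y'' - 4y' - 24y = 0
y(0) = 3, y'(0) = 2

General solution: y = C₁e^(3x) + C₂e^(-2x)
Applying ICs: C₁ = 8/5, C₂ = 7/5
Particular solution: y = (8/5)e^(3x) + (7/5)e^(-2x)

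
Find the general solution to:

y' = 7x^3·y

Separating variables and integrating:
ln|y| = 7x^4/4 + C

General solution: y = Ce^(7x^4/4)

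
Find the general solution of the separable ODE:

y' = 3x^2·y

Separating variables and integrating:
ln|y| = x^3 + C

General solution: y = Ce^(x^3)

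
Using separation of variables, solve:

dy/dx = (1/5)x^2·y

Separating variables and integrating:
ln|y| = x^3/15 + C

General solution: y = Ce^(x^3/15)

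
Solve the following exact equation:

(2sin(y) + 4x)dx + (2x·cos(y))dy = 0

Verify exactness: ∂M/∂y = ∂N/∂x ✓
Find F(x,y) such that ∂F/∂x = M, ∂F/∂y = N
Solution: 2x·sin(y) + 2x² = C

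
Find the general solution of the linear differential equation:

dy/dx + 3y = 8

Using integrating factor method:

General solution: y = 8/3 + Ce^(-3x)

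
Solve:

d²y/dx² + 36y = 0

Characteristic equation: r² + 36 = 0
Roots: r = ±6i (complex conjugates)
General solution: y = C₁cos(6x) + C₂sin(6x)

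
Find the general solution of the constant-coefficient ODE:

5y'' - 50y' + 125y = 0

Characteristic equation: 5r² - 50r + 125 = 0
Divide by 5: r² - 10r + 25 = 0
Factored: (r - 5)² = 0
Repeated root: r = 5
General solution: y = (C₁ + C₂x)e^(5x)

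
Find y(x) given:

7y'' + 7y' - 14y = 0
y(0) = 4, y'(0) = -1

General solution: y = C₁e^x + C₂e^(-2x)
Applying ICs: C₁ = 7/3, C₂ = 5/3
Particular solution: y = (7/3)e^x + (5/3)e^(-2x)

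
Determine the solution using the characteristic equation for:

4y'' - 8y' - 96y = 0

Characteristic equation: 4r² - 8r - 96 = 0
Divide by 4: r² - 2r - 24 = 0
Roots: r = 6, -4 (distinct real)
General solution: y = C₁e^(6x) + C₂e^(-4x)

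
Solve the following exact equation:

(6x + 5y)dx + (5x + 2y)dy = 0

Verify exactness: ∂M/∂y = ∂N/∂x ✓
Find F(x,y) such that ∂F/∂x = M, ∂F/∂y = N
Solution: 3x² + 5xy + y² = C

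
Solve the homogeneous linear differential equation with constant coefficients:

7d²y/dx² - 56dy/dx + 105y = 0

Characteristic equation: 7r² - 56r + 105 = 0
Divide by 7: r² - 8r + 15 = 0
Roots: r = 5, 3 (distinct real)
General solution: y = C₁e^(5x) + C₂e^(3x)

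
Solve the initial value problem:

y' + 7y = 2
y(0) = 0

General solution: y = 2/7 + Ce^(-7x)
Applying y(0) = 0: C = 0 - 2/7 = -2/7
Particular solution: y = 2/7 - (2/7)e^(-7x)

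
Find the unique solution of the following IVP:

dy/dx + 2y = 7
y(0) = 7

General solution: y = 7/2 + Ce^(-2x)
Applying y(0) = 7: C = 7 - 7/2 = 7/2
Particular solution: y = 7/2 + (7/2)e^(-2x)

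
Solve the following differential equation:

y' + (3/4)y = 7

Using integrating factor method:

General solution: y = 28/3 + Ce^(-3x/4)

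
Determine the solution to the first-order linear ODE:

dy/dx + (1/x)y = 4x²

Using integrating factor method:

General solution: y = x^3 + C/x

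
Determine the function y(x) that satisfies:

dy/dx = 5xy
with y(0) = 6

General solution: y = Ce^(5x²/2)
Applying IC y(0) = 6:
Particular solution: y = 6e^(5x²/2)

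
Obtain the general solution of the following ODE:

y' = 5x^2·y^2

Separating variables and integrating:
-1/y = 5x^3/3 + C

General solution: y^-1 = (-5/3)x^3 + C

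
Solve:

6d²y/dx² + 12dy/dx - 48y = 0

Characteristic equation: 6r² + 12r - 48 = 0
Divide by 6: r² + 2r - 8 = 0
Roots: r = 2, -4 (distinct real)
General solution: y = C₁e^(2x) + C₂e^(-4x)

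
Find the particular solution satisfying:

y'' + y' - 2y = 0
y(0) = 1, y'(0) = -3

General solution: y = C₁e^x + C₂e^(-2x)
Applying ICs: C₁ = -1/3, C₂ = 4/3
Particular solution: y = -(1/3)e^x + (4/3)e^(-2x)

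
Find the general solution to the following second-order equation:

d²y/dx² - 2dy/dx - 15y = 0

Characteristic equation: r² - 2r - 15 = 0
Roots: r = 5, -3 (distinct real)
General solution: y = C₁e^(5x) + C₂e^(-3x)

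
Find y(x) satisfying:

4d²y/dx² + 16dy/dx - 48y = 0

Characteristic equation: 4r² + 16r - 48 = 0
Divide by 4: r² + 4r - 12 = 0
Roots: r = 2, -6 (distinct real)
General solution: y = C₁e^(2x) + C₂e^(-6x)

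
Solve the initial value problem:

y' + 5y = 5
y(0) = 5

General solution: y = 1 + Ce^(-5x)
Applying y(0) = 5: C = 5 - 1 = 4
Particular solution: y = 1 + 4e^(-5x)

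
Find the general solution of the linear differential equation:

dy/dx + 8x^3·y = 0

Using integrating factor method:

General solution: y = Ce^(-2x^4)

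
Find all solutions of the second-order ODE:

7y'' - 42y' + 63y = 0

Characteristic equation: 7r² - 42r + 63 = 0
Divide by 7: r² - 6r + 9 = 0
Factored: (r - 3)² = 0
Repeated root: r = 3
General solution: y = (C₁ + C₂x)e^(3x)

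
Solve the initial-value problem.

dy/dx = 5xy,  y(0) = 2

General solution: y = Ce^(5x²/2)
Applying IC y(0) = 2:
Particular solution: y = 2e^(5x²/2)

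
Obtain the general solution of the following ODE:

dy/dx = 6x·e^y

Separating variables and integrating:
-e^(-y) = 3x² + C

General solution: y = -ln(C - 3x²)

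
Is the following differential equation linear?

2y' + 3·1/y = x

No. Nonlinear (1/y term)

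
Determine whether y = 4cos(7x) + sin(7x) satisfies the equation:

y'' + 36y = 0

Verification:
y'' = -196cos(7x) - 49sin(7x)
y'' + 36y ≠ 0 (frequency mismatch: got 49 instead of 36)

No, it is not a solution.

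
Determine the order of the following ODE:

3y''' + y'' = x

The order is 3 (highest derivative is of order 3).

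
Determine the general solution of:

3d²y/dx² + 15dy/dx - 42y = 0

Characteristic equation: 3r² + 15r - 42 = 0
Divide by 3: r² + 5r - 14 = 0
Roots: r = 2, -7 (distinct real)
General solution: y = C₁e^(2x) + C₂e^(-7x)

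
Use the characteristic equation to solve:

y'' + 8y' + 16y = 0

Characteristic equation: r² + 8r + 16 = 0
Factored: (r + 4)² = 0
Repeated root: r = -4
General solution: y = (C₁ + C₂x)e^(-4x)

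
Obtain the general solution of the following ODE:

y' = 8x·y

Separating variables and integrating:
ln|y| = 4x^2 + C

General solution: y = Ce^(4x^2)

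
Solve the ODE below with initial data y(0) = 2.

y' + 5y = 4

General solution: y = 4/5 + Ce^(-5x)
Applying y(0) = 2: C = 2 - 4/5 = 6/5
Particular solution: y = 4/5 + (6/5)e^(-5x)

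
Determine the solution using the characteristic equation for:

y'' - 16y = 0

Characteristic equation: r² - 16 = 0
Roots: r = 4, -4 (distinct real)
General solution: y = C₁e^(4x) + C₂e^(-4x)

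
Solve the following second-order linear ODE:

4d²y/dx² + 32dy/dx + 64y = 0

Characteristic equation: 4r² + 32r + 64 = 0
Divide by 4: r² + 8r + 16 = 0
Factored: (r + 4)² = 0
Repeated root: r = -4
General solution: y = (C₁ + C₂x)e^(-4x)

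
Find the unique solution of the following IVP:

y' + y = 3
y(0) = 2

General solution: y = 3 + Ce^(-x)
Applying y(0) = 2: C = 2 - 3 = -1
Particular solution: y = 3 - e^(-x)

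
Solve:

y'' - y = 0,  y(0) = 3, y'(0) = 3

General solution: y = C₁e^x + C₂e^(-x)
Applying ICs: C₁ = 3, C₂ = 0
Particular solution: y = 3e^x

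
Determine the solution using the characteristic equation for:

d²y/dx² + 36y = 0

Characteristic equation: r² + 36 = 0
Roots: r = ±6i (complex conjugates)
General solution: y = C₁cos(6x) + C₂sin(6x)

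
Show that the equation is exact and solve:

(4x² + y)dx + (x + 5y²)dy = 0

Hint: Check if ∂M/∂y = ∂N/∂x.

Verify exactness: ∂M/∂y = ∂N/∂x ✓
Find F(x,y) such that ∂F/∂x = M, ∂F/∂y = N
Solution: 4x³/3 + xy + 5y³/3 = C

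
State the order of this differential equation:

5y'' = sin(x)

The order is 2 (highest derivative is of order 2).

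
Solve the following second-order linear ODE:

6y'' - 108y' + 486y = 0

Characteristic equation: 6r² - 108r + 486 = 0
Divide by 6: r² - 18r + 81 = 0
Factored: (r - 9)² = 0
Repeated root: r = 9
General solution: y = (C₁ + C₂x)e^(9x)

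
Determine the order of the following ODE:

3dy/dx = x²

The order is 1 (highest derivative is of order 1).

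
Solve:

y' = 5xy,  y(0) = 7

General solution: y = Ce^(5x²/2)
Applying IC y(0) = 7:
Particular solution: y = 7e^(5x²/2)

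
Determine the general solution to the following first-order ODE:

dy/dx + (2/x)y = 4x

Using integrating factor method:

General solution: y = x^2 + Cx^(-2)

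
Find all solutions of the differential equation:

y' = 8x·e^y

Separating variables and integrating:
-e^(-y) = 4x² + C

General solution: y = -ln(C - 4x²)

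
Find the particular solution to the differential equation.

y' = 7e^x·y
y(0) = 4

General solution: y = Ce^(7e^x)
Applying IC y(0) = 4:
Particular solution: y = 4e^(7(e^x - 1))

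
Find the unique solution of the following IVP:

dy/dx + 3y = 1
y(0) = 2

General solution: y = 1/3 + Ce^(-3x)
Applying y(0) = 2: C = 2 - 1/3 = 5/3
Particular solution: y = 1/3 + (5/3)e^(-3x)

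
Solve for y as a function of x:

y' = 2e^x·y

Separating variables and integrating:
ln|y| = 2e^x + C

General solution: y = Ce^(2e^x)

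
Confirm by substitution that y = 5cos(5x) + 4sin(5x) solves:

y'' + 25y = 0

Verification:
y'' = -125cos(5x) - 100sin(5x)
y'' + 25y = 0 ✓

Yes, it is a solution.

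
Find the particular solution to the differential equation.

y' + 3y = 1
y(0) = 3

General solution: y = 1/3 + Ce^(-3x)
Applying y(0) = 3: C = 3 - 1/3 = 8/3
Particular solution: y = 1/3 + (8/3)e^(-3x)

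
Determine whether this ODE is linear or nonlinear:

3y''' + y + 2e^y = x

Nonlinear (e^y is nonlinear in y)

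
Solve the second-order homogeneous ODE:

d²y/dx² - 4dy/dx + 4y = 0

Characteristic equation: r² - 4r + 4 = 0
Factored: (r - 2)² = 0
Repeated root: r = 2
General solution: y = (C₁ + C₂x)e^(2x)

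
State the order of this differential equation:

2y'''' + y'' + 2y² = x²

The order is 4 (highest derivative is of order 4).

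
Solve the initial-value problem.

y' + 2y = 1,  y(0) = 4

General solution: y = 1/2 + Ce^(-2x)
Applying y(0) = 4: C = 4 - 1/2 = 7/2
Particular solution: y = 1/2 + (7/2)e^(-2x)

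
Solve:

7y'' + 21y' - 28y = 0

Characteristic equation: 7r² + 21r - 28 = 0
Divide by 7: r² + 3r - 4 = 0
Roots: r = 1, -4 (distinct real)
General solution: y = C₁e^x + C₂e^(-4x)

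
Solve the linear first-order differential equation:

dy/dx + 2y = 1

Using integrating factor method:

General solution: y = 1/2 + Ce^(-2x)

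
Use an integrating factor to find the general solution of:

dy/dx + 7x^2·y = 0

Using integrating factor method:

General solution: y = Ce^(-7x^3/3)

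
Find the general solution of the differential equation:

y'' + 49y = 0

Characteristic equation: r² + 49 = 0
Roots: r = ±7i (complex conjugates)
General solution: y = C₁cos(7x) + C₂sin(7x)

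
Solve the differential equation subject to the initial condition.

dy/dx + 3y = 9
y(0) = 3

General solution: y = 3 + Ce^(-3x)
Applying y(0) = 3: C = 3 - 3 = 0
Particular solution: y = 3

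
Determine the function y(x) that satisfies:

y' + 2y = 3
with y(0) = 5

General solution: y = 3/2 + Ce^(-2x)
Applying y(0) = 5: C = 5 - 3/2 = 7/2
Particular solution: y = 3/2 + (7/2)e^(-2x)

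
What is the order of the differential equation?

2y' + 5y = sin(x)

The order is 1 (highest derivative is of order 1).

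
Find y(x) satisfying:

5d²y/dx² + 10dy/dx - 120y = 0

Characteristic equation: 5r² + 10r - 120 = 0
Divide by 5: r² + 2r - 24 = 0
Roots: r = 4, -6 (distinct real)
General solution: y = C₁e^(4x) + C₂e^(-6x)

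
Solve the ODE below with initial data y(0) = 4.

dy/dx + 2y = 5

General solution: y = 5/2 + Ce^(-2x)
Applying y(0) = 4: C = 4 - 5/2 = 3/2
Particular solution: y = 5/2 + (3/2)e^(-2x)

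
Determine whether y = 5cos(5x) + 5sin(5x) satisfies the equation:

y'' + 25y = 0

Verification:
y'' = -125cos(5x) - 125sin(5x)
y'' + 25y = 0 ✓

Yes, it is a solution.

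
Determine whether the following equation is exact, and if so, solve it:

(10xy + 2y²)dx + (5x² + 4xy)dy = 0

Verify exactness: ∂M/∂y = ∂N/∂x ✓
Find F(x,y) such that ∂F/∂x = M, ∂F/∂y = N
Solution: 5x²y + 2xy² = C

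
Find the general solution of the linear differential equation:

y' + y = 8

Using integrating factor method:

General solution: y = 8 + Ce^(-x)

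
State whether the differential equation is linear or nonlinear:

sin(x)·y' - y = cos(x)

Linear (y and its derivatives appear to the first power only, no products of y terms)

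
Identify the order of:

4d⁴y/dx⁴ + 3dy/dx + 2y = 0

The order is 4 (highest derivative is of order 4).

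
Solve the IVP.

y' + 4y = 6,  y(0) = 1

General solution: y = 3/2 + Ce^(-4x)
Applying y(0) = 1: C = 1 - 3/2 = -1/2
Particular solution: y = 3/2 - (1/2)e^(-4x)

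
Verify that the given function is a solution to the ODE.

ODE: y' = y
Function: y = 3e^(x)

Verification:
y = 3e^(x)
y' = 3e^(x)
y = 3e^(x)
y' = y ✓

Yes, it is a solution.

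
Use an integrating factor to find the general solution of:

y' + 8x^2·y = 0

Using integrating factor method:

General solution: y = Ce^(-8x^3/3)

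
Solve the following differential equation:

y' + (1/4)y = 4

Using integrating factor method:

General solution: y = 16 + Ce^(-x/4)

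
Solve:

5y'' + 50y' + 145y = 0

Characteristic equation: 5r² + 50r + 145 = 0
Divide by 5: r² + 10r + 29 = 0
Roots: r = -5 ± 2i (complex conjugates)
General solution: y = e^(-5x)(C₁cos(2x) + C₂sin(2x))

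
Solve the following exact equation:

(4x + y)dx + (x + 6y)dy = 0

Verify exactness: ∂M/∂y = ∂N/∂x ✓
Find F(x,y) such that ∂F/∂x = M, ∂F/∂y = N
Solution: 2x² + xy + 3y² = C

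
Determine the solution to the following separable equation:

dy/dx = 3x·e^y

Separating variables and integrating:
-e^(-y) = 3x²/2 + C

General solution: y = -ln(C - 3x²/2)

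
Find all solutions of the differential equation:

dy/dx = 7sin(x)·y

Separating variables and integrating:
ln|y| = -7cos(x) + C

General solution: y = Ce^(-7cos(x))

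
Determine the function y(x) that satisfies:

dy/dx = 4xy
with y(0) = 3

General solution: y = Ce^(2x²)
Applying IC y(0) = 3:
Particular solution: y = 3e^(2x²)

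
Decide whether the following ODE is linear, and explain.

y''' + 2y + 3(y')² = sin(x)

Nonlinear ((y')² term)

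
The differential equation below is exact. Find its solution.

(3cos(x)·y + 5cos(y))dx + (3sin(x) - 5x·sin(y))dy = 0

Verify exactness: ∂M/∂y = ∂N/∂x ✓
Find F(x,y) such that ∂F/∂x = M, ∂F/∂y = N
Solution: 3sin(x)·y + 5x·cos(y) = C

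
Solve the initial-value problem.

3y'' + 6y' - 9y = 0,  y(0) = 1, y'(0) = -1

General solution: y = C₁e^x + C₂e^(-3x)
Applying ICs: C₁ = 1/2, C₂ = 1/2
Particular solution: y = (1/2)e^x + (1/2)e^(-3x)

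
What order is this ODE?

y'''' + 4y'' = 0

The order is 4 (highest derivative is of order 4).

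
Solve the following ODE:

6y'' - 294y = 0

Characteristic equation: 6r² - 294 = 0
Divide by 6: r² - 49 = 0
Roots: r = 7, -7 (distinct real)
General solution: y = C₁e^(7x) + C₂e^(-7x)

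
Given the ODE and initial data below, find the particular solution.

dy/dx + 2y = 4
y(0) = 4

General solution: y = 2 + Ce^(-2x)
Applying y(0) = 4: C = 4 - 2 = 2
Particular solution: y = 2 + 2e^(-2x)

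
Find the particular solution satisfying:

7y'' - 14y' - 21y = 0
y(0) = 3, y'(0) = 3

General solution: y = C₁e^(3x) + C₂e^(-x)
Applying ICs: C₁ = 3/2, C₂ = 3/2
Particular solution: y = (3/2)e^(3x) + (3/2)e^(-x)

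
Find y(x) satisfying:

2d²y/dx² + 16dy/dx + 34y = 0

Characteristic equation: 2r² + 16r + 34 = 0
Divide by 2: r² + 8r + 17 = 0
Roots: r = -4 ± i (complex conjugates)
General solution: y = e^(-4x)(C₁cos(x) + C₂sin(x))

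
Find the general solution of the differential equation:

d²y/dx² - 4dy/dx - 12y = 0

Characteristic equation: r² - 4r - 12 = 0
Roots: r = 6, -2 (distinct real)
General solution: y = C₁e^(6x) + C₂e^(-2x)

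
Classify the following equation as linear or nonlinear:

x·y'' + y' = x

Linear (y and its derivatives appear to the first power only, no products of y terms)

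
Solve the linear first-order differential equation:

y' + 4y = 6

Using integrating factor method:

General solution: y = 3/2 + Ce^(-4x)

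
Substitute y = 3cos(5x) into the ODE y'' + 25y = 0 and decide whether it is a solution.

Verification:
y'' = -75cos(5x)
y'' + 25y = 0 ✓

Yes, it is a solution.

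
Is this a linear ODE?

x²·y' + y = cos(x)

Yes. Linear (y and its derivatives appear to the first power only, no products of y terms)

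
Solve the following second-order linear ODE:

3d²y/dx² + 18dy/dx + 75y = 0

Characteristic equation: 3r² + 18r + 75 = 0
Divide by 3: r² + 6r + 25 = 0
Roots: r = -3 ± 4i (complex conjugates)
General solution: y = e^(-3x)(C₁cos(4x) + C₂sin(4x))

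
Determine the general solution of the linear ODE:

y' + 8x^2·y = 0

Using integrating factor method:

General solution: y = Ce^(-8x^3/3)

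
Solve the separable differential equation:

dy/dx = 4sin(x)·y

Separating variables and integrating:
ln|y| = -4cos(x) + C

General solution: y = Ce^(-4cos(x))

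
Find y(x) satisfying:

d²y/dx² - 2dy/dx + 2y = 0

Characteristic equation: r² - 2r + 2 = 0
Roots: r = 1 ± i (complex conjugates)
General solution: y = e^x(C₁cos(x) + C₂sin(x))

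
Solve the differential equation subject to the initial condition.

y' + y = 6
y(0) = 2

General solution: y = 6 + Ce^(-x)
Applying y(0) = 2: C = 2 - 6 = -4
Particular solution: y = 6 - 4e^(-x)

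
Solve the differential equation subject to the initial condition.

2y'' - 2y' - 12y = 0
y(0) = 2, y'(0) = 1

General solution: y = C₁e^(3x) + C₂e^(-2x)
Applying ICs: C₁ = 1, C₂ = 1
Particular solution: y = e^(3x) + e^(-2x)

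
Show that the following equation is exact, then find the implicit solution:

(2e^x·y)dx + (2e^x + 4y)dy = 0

Verify exactness: ∂M/∂y = ∂N/∂x ✓
Find F(x,y) such that ∂F/∂x = M, ∂F/∂y = N
Solution: 2e^x·y + 2y² = C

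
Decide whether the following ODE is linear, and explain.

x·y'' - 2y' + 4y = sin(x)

Linear (y and its derivatives appear to the first power only, no products of y terms)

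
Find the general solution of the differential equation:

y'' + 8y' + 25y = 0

Characteristic equation: r² + 8r + 25 = 0
Roots: r = -4 ± 3i (complex conjugates)
General solution: y = e^(-4x)(C₁cos(3x) + C₂sin(3x))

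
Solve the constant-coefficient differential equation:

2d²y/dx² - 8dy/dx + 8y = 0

Characteristic equation: 2r² - 8r + 8 = 0
Divide by 2: r² - 4r + 4 = 0
Factored: (r - 2)² = 0
Repeated root: r = 2
General solution: y = (C₁ + C₂x)e^(2x)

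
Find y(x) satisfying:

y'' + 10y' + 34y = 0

Characteristic equation: r² + 10r + 34 = 0
Roots: r = -5 ± 3i (complex conjugates)
General solution: y = e^(-5x)(C₁cos(3x) + C₂sin(3x))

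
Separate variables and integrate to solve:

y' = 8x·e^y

Separating variables and integrating:
-e^(-y) = 4x² + C

General solution: y = -ln(C - 4x²)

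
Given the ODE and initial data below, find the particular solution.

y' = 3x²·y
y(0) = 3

General solution: y = Ce^(x³)
Applying IC y(0) = 3:
Particular solution: y = 3e^(x³)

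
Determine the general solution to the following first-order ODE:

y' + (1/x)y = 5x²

Using integrating factor method:

General solution: y = (5/4)x^3 + C/x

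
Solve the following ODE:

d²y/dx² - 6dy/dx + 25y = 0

Characteristic equation: r² - 6r + 25 = 0
Roots: r = 3 ± 4i (complex conjugates)
General solution: y = e^(3x)(C₁cos(4x) + C₂sin(4x))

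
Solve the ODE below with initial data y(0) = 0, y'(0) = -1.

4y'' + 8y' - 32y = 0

General solution: y = C₁e^(2x) + C₂e^(-4x)
Applying ICs: C₁ = -1/6, C₂ = 1/6
Particular solution: y = -(1/6)e^(2x) + (1/6)e^(-4x)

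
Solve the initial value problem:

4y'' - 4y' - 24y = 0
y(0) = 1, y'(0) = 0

General solution: y = C₁e^(3x) + C₂e^(-2x)
Applying ICs: C₁ = 2/5, C₂ = 3/5
Particular solution: y = (2/5)e^(3x) + (3/5)e^(-2x)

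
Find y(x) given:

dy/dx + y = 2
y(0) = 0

General solution: y = 2 + Ce^(-x)
Applying y(0) = 0: C = 0 - 2 = -2
Particular solution: y = 2 - 2e^(-x)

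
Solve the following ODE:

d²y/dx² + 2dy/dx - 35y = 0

Characteristic equation: r² + 2r - 35 = 0
Roots: r = 5, -7 (distinct real)
General solution: y = C₁e^(5x) + C₂e^(-7x)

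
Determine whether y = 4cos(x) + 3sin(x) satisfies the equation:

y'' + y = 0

Verification:
y'' = -4cos(x) - 3sin(x)
y'' + y = 0 ✓

Yes, it is a solution.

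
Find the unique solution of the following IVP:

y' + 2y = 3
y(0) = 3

General solution: y = 3/2 + Ce^(-2x)
Applying y(0) = 3: C = 3 - 3/2 = 3/2
Particular solution: y = 3/2 + (3/2)e^(-2x)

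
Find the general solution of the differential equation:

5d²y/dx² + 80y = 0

Characteristic equation: 5r² + 80 = 0
Divide by 5: r² + 16 = 0
Roots: r = ±4i (complex conjugates)
General solution: y = C₁cos(4x) + C₂sin(4x)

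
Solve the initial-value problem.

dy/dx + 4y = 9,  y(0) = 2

General solution: y = 9/4 + Ce^(-4x)
Applying y(0) = 2: C = 2 - 9/4 = -1/4
Particular solution: y = 9/4 - (1/4)e^(-4x)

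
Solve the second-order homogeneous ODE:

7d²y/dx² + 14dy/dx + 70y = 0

Characteristic equation: 7r² + 14r + 70 = 0
Divide by 7: r² + 2r + 10 = 0
Roots: r = -1 ± 3i (complex conjugates)
General solution: y = e^(-x)(C₁cos(3x) + C₂sin(3x))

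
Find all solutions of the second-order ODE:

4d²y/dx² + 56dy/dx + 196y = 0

Characteristic equation: 4r² + 56r + 196 = 0
Divide by 4: r² + 14r + 49 = 0
Factored: (r + 7)² = 0
Repeated root: r = -7
General solution: y = (C₁ + C₂x)e^(-7x)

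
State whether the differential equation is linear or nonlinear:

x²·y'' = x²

Linear (y and its derivatives appear to the first power only, no products of y terms)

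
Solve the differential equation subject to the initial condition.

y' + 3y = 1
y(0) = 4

General solution: y = 1/3 + Ce^(-3x)
Applying y(0) = 4: C = 4 - 1/3 = 11/3
Particular solution: y = 1/3 + (11/3)e^(-3x)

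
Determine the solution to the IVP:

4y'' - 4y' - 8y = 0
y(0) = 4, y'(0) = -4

General solution: y = C₁e^(2x) + C₂e^(-x)
Applying ICs: C₁ = 0, C₂ = 4
Particular solution: y = 4e^(-x)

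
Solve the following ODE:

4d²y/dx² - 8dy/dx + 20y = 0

Characteristic equation: 4r² - 8r + 20 = 0
Divide by 4: r² - 2r + 5 = 0
Roots: r = 1 ± 2i (complex conjugates)
General solution: y = e^x(C₁cos(2x) + C₂sin(2x))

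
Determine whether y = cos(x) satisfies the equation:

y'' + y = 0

Verification:
y'' = -cos(x)
y'' + y = 0 ✓

Yes, it is a solution.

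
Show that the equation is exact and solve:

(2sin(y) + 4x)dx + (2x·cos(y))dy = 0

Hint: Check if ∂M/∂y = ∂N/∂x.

Verify exactness: ∂M/∂y = ∂N/∂x ✓
Find F(x,y) such that ∂F/∂x = M, ∂F/∂y = N
Solution: 2x·sin(y) + 2x² = C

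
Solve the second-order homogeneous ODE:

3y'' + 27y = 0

Characteristic equation: 3r² + 27 = 0
Divide by 3: r² + 9 = 0
Roots: r = ±3i (complex conjugates)
General solution: y = C₁cos(3x) + C₂sin(3x)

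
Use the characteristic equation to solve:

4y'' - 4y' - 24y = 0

Characteristic equation: 4r² - 4r - 24 = 0
Divide by 4: r² - r - 6 = 0
Roots: r = 3, -2 (distinct real)
General solution: y = C₁e^(3x) + C₂e^(-2x)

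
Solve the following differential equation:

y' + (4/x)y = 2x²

Using integrating factor method:

General solution: y = (2/7)x^3 + Cx^(-4)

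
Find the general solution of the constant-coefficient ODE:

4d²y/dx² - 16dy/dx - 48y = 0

Characteristic equation: 4r² - 16r - 48 = 0
Divide by 4: r² - 4r - 12 = 0
Roots: r = 6, -2 (distinct real)
General solution: y = C₁e^(6x) + C₂e^(-2x)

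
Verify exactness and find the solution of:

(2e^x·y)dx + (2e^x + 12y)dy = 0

Verify exactness: ∂M/∂y = ∂N/∂x ✓
Find F(x,y) such that ∂F/∂x = M, ∂F/∂y = N
Solution: 2e^x·y + 6y² = C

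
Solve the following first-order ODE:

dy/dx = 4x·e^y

Separating variables and integrating:
-e^(-y) = 2x² + C

General solution: y = -ln(C - 2x²)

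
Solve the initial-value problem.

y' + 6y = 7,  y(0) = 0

General solution: y = 7/6 + Ce^(-6x)
Applying y(0) = 0: C = 0 - 7/6 = -7/6
Particular solution: y = 7/6 - (7/6)e^(-6x)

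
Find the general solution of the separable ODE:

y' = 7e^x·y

Separating variables and integrating:
ln|y| = 7e^x + C

General solution: y = Ce^(7e^x)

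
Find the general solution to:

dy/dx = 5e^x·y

Separating variables and integrating:
ln|y| = 5e^x + C

General solution: y = Ce^(5e^x)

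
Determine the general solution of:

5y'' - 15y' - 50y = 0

Characteristic equation: 5r² - 15r - 50 = 0
Divide by 5: r² - 3r - 10 = 0
Roots: r = 5, -2 (distinct real)
General solution: y = C₁e^(5x) + C₂e^(-2x)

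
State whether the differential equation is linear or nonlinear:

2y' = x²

Linear (y and its derivatives appear to the first power only, no products of y terms)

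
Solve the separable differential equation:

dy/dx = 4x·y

Separating variables and integrating:
ln|y| = 2x^2 + C

General solution: y = Ce^(2x^2)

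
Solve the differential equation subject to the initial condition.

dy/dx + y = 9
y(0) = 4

General solution: y = 9 + Ce^(-x)
Applying y(0) = 4: C = 4 - 9 = -5
Particular solution: y = 9 - 5e^(-x)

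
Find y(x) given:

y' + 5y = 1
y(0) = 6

General solution: y = 1/5 + Ce^(-5x)
Applying y(0) = 6: C = 6 - 1/5 = 29/5
Particular solution: y = 1/5 + (29/5)e^(-5x)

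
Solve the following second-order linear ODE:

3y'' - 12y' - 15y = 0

Characteristic equation: 3r² - 12r - 15 = 0
Divide by 3: r² - 4r - 5 = 0
Roots: r = 5, -1 (distinct real)
General solution: y = C₁e^(5x) + C₂e^(-x)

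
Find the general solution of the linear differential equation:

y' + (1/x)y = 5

Using integrating factor method:

General solution: y = (5/2)x + C/x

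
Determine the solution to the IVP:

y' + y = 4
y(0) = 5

General solution: y = 4 + Ce^(-x)
Applying y(0) = 5: C = 5 - 4 = 1
Particular solution: y = 4 + e^(-x)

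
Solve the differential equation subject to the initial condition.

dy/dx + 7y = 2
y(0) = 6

General solution: y = 2/7 + Ce^(-7x)
Applying y(0) = 6: C = 6 - 2/7 = 40/7
Particular solution: y = 2/7 + (40/7)e^(-7x)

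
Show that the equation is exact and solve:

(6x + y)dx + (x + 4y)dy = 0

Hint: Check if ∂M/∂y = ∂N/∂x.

Verify exactness: ∂M/∂y = ∂N/∂x ✓
Find F(x,y) such that ∂F/∂x = M, ∂F/∂y = N
Solution: 3x² + xy + 2y² = C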